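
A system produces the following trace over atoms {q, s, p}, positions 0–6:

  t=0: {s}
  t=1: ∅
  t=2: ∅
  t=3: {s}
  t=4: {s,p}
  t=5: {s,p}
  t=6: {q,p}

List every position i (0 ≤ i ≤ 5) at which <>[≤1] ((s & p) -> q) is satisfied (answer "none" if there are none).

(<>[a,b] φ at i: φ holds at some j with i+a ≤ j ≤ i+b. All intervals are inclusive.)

Evaluate at each i in [0,5]:
  i=0: ✓ (witness j=0)
  i=1: ✓ (witness j=1)
  i=2: ✓ (witness j=2)
  i=3: ✓ (witness j=3)
  i=4: ✗ (none in [4,5])
  i=5: ✓ (witness j=6)

0, 1, 2, 3, 5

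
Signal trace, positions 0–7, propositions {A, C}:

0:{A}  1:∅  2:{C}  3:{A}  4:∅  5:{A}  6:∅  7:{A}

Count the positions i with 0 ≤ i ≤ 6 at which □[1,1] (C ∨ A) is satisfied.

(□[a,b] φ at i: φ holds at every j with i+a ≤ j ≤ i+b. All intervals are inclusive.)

4

Evaluate at each i in [0,6]:
  i=0: ✗ (fails at j=1)
  i=1: ✓ (all of [2,2])
  i=2: ✓ (all of [3,3])
  i=3: ✗ (fails at j=4)
  i=4: ✓ (all of [5,5])
  i=5: ✗ (fails at j=6)
  i=6: ✓ (all of [7,7])
Positions where it holds: {1, 2, 4, 6} → 4.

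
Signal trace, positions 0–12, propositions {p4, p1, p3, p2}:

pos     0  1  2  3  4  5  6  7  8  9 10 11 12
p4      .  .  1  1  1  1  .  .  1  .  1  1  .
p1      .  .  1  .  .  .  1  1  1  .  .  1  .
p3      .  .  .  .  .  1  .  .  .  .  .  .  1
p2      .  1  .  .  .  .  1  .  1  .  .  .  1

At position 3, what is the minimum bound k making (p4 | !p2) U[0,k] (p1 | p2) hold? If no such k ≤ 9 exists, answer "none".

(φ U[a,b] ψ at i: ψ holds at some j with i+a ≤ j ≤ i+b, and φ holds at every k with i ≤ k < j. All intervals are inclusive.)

Need earliest j ≥ 3 with (p1 | p2), and (p4 | !p2) at every k in [3,j-1].
  j=3: rhs fails.
  j=4: rhs fails.
  j=5: rhs fails.
  j=6: rhs holds; lhs holds on [3,5]. k = 3.

3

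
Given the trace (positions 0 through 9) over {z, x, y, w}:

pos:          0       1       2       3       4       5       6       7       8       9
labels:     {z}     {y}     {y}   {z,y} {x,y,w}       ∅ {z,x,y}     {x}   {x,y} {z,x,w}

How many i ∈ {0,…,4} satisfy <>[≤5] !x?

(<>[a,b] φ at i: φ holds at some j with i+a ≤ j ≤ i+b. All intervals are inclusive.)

Evaluate at each i in [0,4]:
  i=0: ✓ (witness j=0)
  i=1: ✓ (witness j=1)
  i=2: ✓ (witness j=2)
  i=3: ✓ (witness j=3)
  i=4: ✓ (witness j=5)
Positions where it holds: {0, 1, 2, 3, 4} → 5.

5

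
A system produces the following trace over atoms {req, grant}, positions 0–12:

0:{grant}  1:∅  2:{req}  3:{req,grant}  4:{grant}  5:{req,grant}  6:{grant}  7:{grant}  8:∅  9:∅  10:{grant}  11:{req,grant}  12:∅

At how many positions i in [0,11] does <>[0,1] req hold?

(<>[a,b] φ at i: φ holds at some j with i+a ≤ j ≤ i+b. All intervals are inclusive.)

Evaluate at each i in [0,11]:
  i=0: ✗ (none in [0,1])
  i=1: ✓ (witness j=2)
  i=2: ✓ (witness j=2)
  i=3: ✓ (witness j=3)
  i=4: ✓ (witness j=5)
  i=5: ✓ (witness j=5)
  i=6: ✗ (none in [6,7])
  i=7: ✗ (none in [7,8])
  i=8: ✗ (none in [8,9])
  i=9: ✗ (none in [9,10])
  i=10: ✓ (witness j=11)
  i=11: ✓ (witness j=11)
Positions where it holds: {1, 2, 3, 4, 5, 10, 11} → 7.

7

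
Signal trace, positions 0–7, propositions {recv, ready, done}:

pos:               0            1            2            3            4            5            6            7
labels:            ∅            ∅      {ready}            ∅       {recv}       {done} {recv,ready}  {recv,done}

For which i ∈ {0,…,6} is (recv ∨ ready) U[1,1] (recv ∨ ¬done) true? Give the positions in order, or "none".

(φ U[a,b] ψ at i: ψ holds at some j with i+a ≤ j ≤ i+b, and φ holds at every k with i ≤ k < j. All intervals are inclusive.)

Evaluate at each i in [0,6]:
  i=0: ✗ (lhs fails at k=0 before rhs at j=1)
  i=1: ✗ (lhs fails at k=1 before rhs at j=2)
  i=2: ✓ (rhs at j=3; lhs holds on [2,2])
  i=3: ✗ (lhs fails at k=3 before rhs at j=4)
  i=4: ✗ (no rhs in [5,5])
  i=5: ✗ (lhs fails at k=5 before rhs at j=6)
  i=6: ✓ (rhs at j=7; lhs holds on [6,6])

2, 6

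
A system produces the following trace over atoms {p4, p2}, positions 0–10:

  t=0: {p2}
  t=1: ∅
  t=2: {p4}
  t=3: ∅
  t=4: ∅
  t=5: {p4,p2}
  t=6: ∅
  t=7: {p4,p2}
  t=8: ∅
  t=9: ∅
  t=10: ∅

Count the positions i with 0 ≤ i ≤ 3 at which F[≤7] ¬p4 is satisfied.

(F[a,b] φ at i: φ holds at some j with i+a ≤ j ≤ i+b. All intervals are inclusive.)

4

Evaluate at each i in [0,3]:
  i=0: ✓ (witness j=0)
  i=1: ✓ (witness j=1)
  i=2: ✓ (witness j=3)
  i=3: ✓ (witness j=3)
Positions where it holds: {0, 1, 2, 3} → 4.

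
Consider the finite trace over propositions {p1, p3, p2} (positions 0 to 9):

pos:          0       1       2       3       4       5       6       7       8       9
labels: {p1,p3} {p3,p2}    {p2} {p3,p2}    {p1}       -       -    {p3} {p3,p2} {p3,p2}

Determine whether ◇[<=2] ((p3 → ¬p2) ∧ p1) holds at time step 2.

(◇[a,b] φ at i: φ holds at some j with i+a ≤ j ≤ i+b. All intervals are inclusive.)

Yes

Check ((p3 → ¬p2) ∧ p1) at each j in [2,4]:
  j=2: false
  j=3: false
  j=4: true
Found at j=4 → formula holds.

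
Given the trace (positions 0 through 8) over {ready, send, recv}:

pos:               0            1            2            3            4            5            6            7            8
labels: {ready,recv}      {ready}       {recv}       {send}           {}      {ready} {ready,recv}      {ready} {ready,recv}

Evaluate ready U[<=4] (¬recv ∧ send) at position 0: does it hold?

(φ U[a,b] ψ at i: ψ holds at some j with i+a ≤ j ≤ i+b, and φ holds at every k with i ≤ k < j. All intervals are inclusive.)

False

Need some j in [0,4] with (¬recv ∧ send), and ready at every k in [0,j-1].
  j=0: (¬recv ∧ send) false.
  j=1: (¬recv ∧ send) false.
  j=2: (¬recv ∧ send) false.
  j=3: (¬recv ∧ send) holds, but ready fails at k=2 → not this j.
  j=4: (¬recv ∧ send) false.
No j in the window works → until fails.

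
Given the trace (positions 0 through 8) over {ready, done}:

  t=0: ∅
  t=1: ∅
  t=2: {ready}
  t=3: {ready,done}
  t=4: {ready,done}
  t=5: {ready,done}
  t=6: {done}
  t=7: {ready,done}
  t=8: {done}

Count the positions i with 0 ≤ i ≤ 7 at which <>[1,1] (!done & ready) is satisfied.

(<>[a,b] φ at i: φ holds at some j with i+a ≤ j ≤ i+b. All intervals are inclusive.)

1

Evaluate at each i in [0,7]:
  i=0: ✗ (none in [1,1])
  i=1: ✓ (witness j=2)
  i=2: ✗ (none in [3,3])
  i=3: ✗ (none in [4,4])
  i=4: ✗ (none in [5,5])
  i=5: ✗ (none in [6,6])
  i=6: ✗ (none in [7,7])
  i=7: ✗ (none in [8,8])
Positions where it holds: {1} → 1.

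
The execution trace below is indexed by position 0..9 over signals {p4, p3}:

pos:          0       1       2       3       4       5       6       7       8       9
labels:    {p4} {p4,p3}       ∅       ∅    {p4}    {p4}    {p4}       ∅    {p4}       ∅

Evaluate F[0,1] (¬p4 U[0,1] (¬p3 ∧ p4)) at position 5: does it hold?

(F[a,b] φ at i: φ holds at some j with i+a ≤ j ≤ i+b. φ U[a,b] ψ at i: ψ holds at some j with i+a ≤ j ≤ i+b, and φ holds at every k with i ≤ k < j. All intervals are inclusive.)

True

Check (¬p4 U[0,1] (¬p3 ∧ p4)) at each j in [5,6]:
  j=5: holds
  j=6: holds
Found at j=5 → formula holds.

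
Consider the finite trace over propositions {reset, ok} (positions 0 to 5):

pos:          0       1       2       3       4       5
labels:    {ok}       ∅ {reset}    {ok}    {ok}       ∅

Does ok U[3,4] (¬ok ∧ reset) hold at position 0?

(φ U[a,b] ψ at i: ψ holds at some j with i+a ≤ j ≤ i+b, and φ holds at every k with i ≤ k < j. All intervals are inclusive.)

Need some j in [3,4] with (¬ok ∧ reset), and ok at every k in [0,j-1].
  j=3: (¬ok ∧ reset) false.
  j=4: (¬ok ∧ reset) false.
No j in the window works → until fails.

No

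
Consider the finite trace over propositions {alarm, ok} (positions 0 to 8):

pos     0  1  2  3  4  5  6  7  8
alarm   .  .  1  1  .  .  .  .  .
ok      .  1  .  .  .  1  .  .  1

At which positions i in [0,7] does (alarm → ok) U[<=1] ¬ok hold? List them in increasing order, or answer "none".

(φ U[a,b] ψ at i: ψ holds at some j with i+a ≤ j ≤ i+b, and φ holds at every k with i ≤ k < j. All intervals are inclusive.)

0, 1, 2, 3, 4, 5, 6, 7

Evaluate at each i in [0,7]:
  i=0: ✓ (rhs at j=0)
  i=1: ✓ (rhs at j=2; lhs holds on [1,1])
  i=2: ✓ (rhs at j=2)
  i=3: ✓ (rhs at j=3)
  i=4: ✓ (rhs at j=4)
  i=5: ✓ (rhs at j=6; lhs holds on [5,5])
  i=6: ✓ (rhs at j=6)
  i=7: ✓ (rhs at j=7)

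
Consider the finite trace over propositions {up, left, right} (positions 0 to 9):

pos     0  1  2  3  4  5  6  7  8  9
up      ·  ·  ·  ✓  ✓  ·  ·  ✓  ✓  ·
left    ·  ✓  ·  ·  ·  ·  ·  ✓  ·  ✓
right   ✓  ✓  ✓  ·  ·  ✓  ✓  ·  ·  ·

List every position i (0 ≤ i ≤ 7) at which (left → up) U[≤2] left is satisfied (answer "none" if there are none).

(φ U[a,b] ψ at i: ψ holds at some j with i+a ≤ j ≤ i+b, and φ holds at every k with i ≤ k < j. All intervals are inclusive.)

0, 1, 5, 6, 7

Evaluate at each i in [0,7]:
  i=0: ✓ (rhs at j=1; lhs holds on [0,0])
  i=1: ✓ (rhs at j=1)
  i=2: ✗ (no rhs in [2,4])
  i=3: ✗ (no rhs in [3,5])
  i=4: ✗ (no rhs in [4,6])
  i=5: ✓ (rhs at j=7; lhs holds on [5,6])
  i=6: ✓ (rhs at j=7; lhs holds on [6,6])
  i=7: ✓ (rhs at j=7)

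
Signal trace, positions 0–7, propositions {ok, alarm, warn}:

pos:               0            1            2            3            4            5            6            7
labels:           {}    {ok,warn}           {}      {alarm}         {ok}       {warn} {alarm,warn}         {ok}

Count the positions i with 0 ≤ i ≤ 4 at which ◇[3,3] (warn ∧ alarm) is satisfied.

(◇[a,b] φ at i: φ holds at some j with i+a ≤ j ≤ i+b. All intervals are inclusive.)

1

Evaluate at each i in [0,4]:
  i=0: ✗ (none in [3,3])
  i=1: ✗ (none in [4,4])
  i=2: ✗ (none in [5,5])
  i=3: ✓ (witness j=6)
  i=4: ✗ (none in [7,7])
Positions where it holds: {3} → 1.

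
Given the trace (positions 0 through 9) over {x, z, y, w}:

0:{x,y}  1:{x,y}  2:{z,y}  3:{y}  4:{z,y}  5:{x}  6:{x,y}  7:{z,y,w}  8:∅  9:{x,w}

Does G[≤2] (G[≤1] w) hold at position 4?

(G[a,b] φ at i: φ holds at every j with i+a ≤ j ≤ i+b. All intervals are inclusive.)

No

Check G[≤1] w at every j in [4,6]:
  j=4: fails at 4
  j=5: fails at 5
  j=6: fails at 6
Fails at j=4 → formula fails.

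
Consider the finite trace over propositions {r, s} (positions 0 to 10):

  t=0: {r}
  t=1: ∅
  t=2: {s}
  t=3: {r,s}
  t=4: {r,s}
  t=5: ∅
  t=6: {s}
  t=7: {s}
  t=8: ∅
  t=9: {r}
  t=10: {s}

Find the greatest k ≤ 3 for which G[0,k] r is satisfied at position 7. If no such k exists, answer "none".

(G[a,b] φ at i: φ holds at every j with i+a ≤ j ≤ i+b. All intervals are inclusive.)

none

r must hold from j=7 onward; find where it first fails.
  j=7: fails → no k works.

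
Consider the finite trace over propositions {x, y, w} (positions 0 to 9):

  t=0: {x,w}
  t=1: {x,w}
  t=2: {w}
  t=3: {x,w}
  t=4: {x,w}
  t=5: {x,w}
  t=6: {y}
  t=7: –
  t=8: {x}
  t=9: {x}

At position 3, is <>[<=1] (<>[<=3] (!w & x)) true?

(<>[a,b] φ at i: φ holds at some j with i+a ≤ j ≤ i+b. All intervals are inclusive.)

Check <>[<=3] (!w & x) at each j in [3,4]:
  j=3: fails (none in [3,6])
  j=4: fails (none in [4,7])
No position in the window satisfies it → formula fails.

Does not hold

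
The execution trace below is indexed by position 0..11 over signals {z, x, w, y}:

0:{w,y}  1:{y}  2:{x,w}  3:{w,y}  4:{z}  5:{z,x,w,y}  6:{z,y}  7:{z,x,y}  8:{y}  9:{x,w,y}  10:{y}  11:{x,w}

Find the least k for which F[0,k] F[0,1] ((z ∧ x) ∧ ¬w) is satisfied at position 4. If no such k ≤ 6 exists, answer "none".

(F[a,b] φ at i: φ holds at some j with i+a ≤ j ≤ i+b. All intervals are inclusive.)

Scan j = 4,5,… for F[0,1] ((z ∧ x) ∧ ¬w):
  j=4: fails
  j=5: fails
  j=6: holds
First hit at j=6, so smallest k = 6-4 = 2.

2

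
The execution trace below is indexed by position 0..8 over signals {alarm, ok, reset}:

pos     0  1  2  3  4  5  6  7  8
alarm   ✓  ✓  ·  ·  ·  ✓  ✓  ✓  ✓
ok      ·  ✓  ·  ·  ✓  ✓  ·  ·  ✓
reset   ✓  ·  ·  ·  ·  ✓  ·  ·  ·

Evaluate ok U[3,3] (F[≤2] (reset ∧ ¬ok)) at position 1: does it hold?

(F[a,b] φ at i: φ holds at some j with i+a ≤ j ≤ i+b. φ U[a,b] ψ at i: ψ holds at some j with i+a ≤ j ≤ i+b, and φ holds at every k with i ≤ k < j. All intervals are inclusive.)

Need some j in [4,4] with F[≤2] (reset ∧ ¬ok), and ok at every k in [1,j-1].
  j=4: F[≤2] (reset ∧ ¬ok) — fails (none in [4,6]).
No j in the window works → until fails.

Does not hold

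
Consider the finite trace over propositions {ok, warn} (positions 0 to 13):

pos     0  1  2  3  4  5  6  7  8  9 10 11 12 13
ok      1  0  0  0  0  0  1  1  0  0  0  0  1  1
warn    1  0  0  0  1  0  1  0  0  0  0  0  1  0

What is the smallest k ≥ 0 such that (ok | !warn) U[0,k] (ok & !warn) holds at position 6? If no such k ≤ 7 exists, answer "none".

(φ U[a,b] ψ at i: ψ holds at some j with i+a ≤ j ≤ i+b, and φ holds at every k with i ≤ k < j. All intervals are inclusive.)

Need earliest j ≥ 6 with (ok & !warn), and (ok | !warn) at every k in [6,j-1].
  j=6: rhs fails.
  j=7: rhs holds; lhs holds on [6,6]. k = 1.

1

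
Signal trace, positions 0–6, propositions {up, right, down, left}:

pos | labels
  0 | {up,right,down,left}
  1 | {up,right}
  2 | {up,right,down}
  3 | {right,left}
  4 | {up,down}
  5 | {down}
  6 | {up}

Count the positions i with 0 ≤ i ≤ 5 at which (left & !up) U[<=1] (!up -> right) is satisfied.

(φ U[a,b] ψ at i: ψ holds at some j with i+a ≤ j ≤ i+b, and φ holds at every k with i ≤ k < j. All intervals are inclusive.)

Evaluate at each i in [0,5]:
  i=0: ✓ (rhs at j=0)
  i=1: ✓ (rhs at j=1)
  i=2: ✓ (rhs at j=2)
  i=3: ✓ (rhs at j=3)
  i=4: ✓ (rhs at j=4)
  i=5: ✗ (lhs fails at k=5 before rhs at j=6)
Positions where it holds: {0, 1, 2, 3, 4} → 5.

5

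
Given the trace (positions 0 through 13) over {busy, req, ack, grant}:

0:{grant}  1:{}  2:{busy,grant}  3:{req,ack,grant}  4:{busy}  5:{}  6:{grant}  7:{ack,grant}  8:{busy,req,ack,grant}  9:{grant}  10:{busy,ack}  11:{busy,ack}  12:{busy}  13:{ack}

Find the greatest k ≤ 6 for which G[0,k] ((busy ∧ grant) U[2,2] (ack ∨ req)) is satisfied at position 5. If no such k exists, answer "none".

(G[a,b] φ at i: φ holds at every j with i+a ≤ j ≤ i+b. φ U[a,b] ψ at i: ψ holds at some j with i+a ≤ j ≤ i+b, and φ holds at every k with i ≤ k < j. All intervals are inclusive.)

((busy ∧ grant) U[2,2] (ack ∨ req)) must hold from j=5 onward; find where it first fails.
  j=5: fails → no k works.

none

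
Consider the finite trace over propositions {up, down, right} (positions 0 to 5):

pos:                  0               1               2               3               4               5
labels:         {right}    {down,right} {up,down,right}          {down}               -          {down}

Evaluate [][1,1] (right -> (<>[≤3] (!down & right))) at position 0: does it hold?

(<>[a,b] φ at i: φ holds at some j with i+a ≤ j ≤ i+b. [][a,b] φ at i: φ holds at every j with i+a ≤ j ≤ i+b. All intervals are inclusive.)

Check (right -> (<>[≤3] (!down & right))) at every j in [1,1]:
  j=1: antecedent true; consequent fails (none in [1,4]) → ✗
Fails at j=1 → formula fails.

Does not hold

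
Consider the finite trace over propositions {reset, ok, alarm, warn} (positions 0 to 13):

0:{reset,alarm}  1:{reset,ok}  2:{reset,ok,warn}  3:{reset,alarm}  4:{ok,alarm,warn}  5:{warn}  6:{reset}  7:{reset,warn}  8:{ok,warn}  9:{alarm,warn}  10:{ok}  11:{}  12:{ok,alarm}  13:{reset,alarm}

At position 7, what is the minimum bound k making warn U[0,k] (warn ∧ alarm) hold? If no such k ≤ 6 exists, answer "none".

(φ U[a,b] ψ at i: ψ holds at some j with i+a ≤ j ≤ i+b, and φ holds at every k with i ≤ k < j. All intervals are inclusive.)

Need earliest j ≥ 7 with (warn ∧ alarm), and warn at every k in [7,j-1].
  j=7: rhs fails.
  j=8: rhs fails.
  j=9: rhs holds; lhs holds on [7,8]. k = 2.

2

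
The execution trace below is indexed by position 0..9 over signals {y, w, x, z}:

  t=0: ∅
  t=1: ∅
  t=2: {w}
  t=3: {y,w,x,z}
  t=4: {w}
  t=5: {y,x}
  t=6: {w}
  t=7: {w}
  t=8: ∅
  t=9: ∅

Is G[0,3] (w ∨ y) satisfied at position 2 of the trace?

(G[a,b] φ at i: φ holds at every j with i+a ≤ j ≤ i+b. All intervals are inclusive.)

True

Check (w ∨ y) at every j in [2,5]:
  j=2: true
  j=3: true
  j=4: true
  j=5: true
All positions satisfy it → formula holds.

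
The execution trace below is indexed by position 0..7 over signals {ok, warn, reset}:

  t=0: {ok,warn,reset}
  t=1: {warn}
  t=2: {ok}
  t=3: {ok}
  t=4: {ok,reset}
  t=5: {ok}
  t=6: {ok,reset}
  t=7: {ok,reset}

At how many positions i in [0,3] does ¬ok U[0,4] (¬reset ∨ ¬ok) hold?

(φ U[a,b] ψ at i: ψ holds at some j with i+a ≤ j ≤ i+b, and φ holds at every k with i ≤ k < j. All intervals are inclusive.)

Evaluate at each i in [0,3]:
  i=0: ✗ (lhs fails at k=0 before rhs at j=1)
  i=1: ✓ (rhs at j=1)
  i=2: ✓ (rhs at j=2)
  i=3: ✓ (rhs at j=3)
Positions where it holds: {1, 2, 3} → 3.

3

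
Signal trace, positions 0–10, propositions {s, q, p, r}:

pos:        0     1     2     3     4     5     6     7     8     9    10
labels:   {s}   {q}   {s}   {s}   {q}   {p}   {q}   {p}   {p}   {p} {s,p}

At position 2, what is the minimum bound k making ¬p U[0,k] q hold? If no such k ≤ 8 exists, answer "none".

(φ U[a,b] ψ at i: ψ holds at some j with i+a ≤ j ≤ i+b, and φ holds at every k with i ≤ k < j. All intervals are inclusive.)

2

Need earliest j ≥ 2 with q, and ¬p at every k in [2,j-1].
  j=2: rhs fails.
  j=3: rhs fails.
  j=4: rhs holds; lhs holds on [2,3]. k = 2.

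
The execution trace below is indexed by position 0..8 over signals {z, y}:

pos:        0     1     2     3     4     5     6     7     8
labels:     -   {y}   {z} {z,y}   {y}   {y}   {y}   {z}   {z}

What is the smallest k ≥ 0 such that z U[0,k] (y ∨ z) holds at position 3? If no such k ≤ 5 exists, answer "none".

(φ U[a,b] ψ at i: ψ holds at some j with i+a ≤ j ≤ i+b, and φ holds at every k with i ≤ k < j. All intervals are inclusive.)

0

Need earliest j ≥ 3 with (y ∨ z), and z at every k in [3,j-1].
  j=3: rhs holds (empty prefix). k = 0.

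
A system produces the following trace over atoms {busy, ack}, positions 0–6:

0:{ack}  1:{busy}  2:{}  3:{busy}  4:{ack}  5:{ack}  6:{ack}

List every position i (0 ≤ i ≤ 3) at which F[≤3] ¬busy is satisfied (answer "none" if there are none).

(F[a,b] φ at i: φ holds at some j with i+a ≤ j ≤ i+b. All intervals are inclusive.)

Evaluate at each i in [0,3]:
  i=0: ✓ (witness j=0)
  i=1: ✓ (witness j=2)
  i=2: ✓ (witness j=2)
  i=3: ✓ (witness j=4)

0, 1, 2, 3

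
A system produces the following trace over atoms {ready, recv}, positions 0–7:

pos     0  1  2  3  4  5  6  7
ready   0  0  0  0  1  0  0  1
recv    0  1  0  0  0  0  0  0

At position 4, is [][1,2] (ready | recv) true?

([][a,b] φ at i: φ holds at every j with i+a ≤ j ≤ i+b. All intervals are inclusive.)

Does not hold

Check (ready | recv) at every j in [5,6]:
  j=5: false
  j=6: false
Fails at j=5 → formula fails.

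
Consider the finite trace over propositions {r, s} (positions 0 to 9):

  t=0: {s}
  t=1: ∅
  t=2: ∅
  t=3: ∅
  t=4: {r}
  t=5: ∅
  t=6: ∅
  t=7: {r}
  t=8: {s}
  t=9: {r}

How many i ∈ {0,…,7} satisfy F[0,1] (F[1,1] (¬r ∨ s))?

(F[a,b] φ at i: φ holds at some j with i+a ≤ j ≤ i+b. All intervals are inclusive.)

Evaluate at each i in [0,7]:
  i=0: ✓ (witness j=0)
  i=1: ✓ (witness j=1)
  i=2: ✓ (witness j=2)
  i=3: ✓ (witness j=4)
  i=4: ✓ (witness j=4)
  i=5: ✓ (witness j=5)
  i=6: ✓ (witness j=7)
  i=7: ✓ (witness j=7)
Positions where it holds: {0, 1, 2, 3, 4, 5, 6, 7} → 8.

8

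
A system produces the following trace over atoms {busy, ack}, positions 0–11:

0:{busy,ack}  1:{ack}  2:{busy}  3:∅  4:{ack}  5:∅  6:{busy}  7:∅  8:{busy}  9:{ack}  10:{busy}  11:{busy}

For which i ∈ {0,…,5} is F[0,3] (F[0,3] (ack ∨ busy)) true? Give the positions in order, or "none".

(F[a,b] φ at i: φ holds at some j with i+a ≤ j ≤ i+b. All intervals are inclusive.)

0, 1, 2, 3, 4, 5

Evaluate at each i in [0,5]:
  i=0: ✓ (witness j=0)
  i=1: ✓ (witness j=1)
  i=2: ✓ (witness j=2)
  i=3: ✓ (witness j=3)
  i=4: ✓ (witness j=4)
  i=5: ✓ (witness j=5)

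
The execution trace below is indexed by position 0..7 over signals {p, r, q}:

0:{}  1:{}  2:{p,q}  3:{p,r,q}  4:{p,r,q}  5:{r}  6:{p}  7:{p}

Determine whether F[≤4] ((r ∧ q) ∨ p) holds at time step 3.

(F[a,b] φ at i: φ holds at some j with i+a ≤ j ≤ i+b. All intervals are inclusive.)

Holds

Check ((r ∧ q) ∨ p) at each j in [3,7]:
  j=3: true
  j=4: true
  j=5: false
  j=6: true
  j=7: true
Found at j=3 → formula holds.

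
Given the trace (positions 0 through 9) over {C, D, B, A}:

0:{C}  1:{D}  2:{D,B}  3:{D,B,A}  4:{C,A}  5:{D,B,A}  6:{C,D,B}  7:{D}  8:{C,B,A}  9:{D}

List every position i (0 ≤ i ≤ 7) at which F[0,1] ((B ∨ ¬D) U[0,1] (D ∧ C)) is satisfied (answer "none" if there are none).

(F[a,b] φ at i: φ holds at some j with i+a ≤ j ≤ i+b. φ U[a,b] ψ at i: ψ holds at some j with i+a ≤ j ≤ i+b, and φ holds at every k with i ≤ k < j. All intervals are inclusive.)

4, 5, 6

Evaluate at each i in [0,7]:
  i=0: ✗ (none in [0,1])
  i=1: ✗ (none in [1,2])
  i=2: ✗ (none in [2,3])
  i=3: ✗ (none in [3,4])
  i=4: ✓ (witness j=5)
  i=5: ✓ (witness j=5)
  i=6: ✓ (witness j=6)
  i=7: ✗ (none in [7,8])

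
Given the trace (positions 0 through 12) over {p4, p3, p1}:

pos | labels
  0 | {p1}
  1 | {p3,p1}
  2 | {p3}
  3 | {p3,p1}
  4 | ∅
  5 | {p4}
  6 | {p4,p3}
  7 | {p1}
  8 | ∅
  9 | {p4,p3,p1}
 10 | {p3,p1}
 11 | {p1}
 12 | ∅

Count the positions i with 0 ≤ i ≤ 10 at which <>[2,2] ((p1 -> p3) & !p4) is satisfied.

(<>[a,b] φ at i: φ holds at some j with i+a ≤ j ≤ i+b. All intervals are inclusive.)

Evaluate at each i in [0,10]:
  i=0: ✓ (witness j=2)
  i=1: ✓ (witness j=3)
  i=2: ✓ (witness j=4)
  i=3: ✗ (none in [5,5])
  i=4: ✗ (none in [6,6])
  i=5: ✗ (none in [7,7])
  i=6: ✓ (witness j=8)
  i=7: ✗ (none in [9,9])
  i=8: ✓ (witness j=10)
  i=9: ✗ (none in [11,11])
  i=10: ✓ (witness j=12)
Positions where it holds: {0, 1, 2, 6, 8, 10} → 6.

6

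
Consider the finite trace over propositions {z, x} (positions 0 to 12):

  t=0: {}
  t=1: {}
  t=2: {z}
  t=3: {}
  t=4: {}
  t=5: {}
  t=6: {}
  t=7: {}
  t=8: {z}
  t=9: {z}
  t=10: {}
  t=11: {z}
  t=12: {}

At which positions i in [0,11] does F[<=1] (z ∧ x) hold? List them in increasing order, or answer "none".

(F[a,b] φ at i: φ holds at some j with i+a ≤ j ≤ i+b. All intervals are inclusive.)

none

Evaluate at each i in [0,11]:
  i=0: ✗ (none in [0,1])
  i=1: ✗ (none in [1,2])
  i=2: ✗ (none in [2,3])
  i=3: ✗ (none in [3,4])
  i=4: ✗ (none in [4,5])
  i=5: ✗ (none in [5,6])
  i=6: ✗ (none in [6,7])
  i=7: ✗ (none in [7,8])
  i=8: ✗ (none in [8,9])
  i=9: ✗ (none in [9,10])
  i=10: ✗ (none in [10,11])
  i=11: ✗ (none in [11,12])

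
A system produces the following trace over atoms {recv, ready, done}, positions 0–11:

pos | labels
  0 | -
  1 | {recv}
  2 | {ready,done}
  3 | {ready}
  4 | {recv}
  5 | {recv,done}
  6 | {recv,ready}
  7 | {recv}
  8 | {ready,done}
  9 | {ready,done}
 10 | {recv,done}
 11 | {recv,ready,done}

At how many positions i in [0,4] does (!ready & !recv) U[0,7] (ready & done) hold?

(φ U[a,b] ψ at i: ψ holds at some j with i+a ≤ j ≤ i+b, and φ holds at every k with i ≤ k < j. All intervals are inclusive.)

1

Evaluate at each i in [0,4]:
  i=0: ✗ (lhs fails at k=1 before rhs at j=2)
  i=1: ✗ (lhs fails at k=1 before rhs at j=2)
  i=2: ✓ (rhs at j=2)
  i=3: ✗ (lhs fails at k=3 before rhs at j=8)
  i=4: ✗ (lhs fails at k=4 before rhs at j=8)
Positions where it holds: {2} → 1.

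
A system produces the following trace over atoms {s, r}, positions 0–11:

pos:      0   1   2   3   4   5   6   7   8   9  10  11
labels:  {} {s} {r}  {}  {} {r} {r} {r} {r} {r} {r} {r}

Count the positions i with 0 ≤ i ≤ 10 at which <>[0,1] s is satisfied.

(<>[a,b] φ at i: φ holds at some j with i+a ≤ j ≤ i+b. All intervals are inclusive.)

Evaluate at each i in [0,10]:
  i=0: ✓ (witness j=1)
  i=1: ✓ (witness j=1)
  i=2: ✗ (none in [2,3])
  i=3: ✗ (none in [3,4])
  i=4: ✗ (none in [4,5])
  i=5: ✗ (none in [5,6])
  i=6: ✗ (none in [6,7])
  i=7: ✗ (none in [7,8])
  i=8: ✗ (none in [8,9])
  i=9: ✗ (none in [9,10])
  i=10: ✗ (none in [10,11])
Positions where it holds: {0, 1} → 2.

2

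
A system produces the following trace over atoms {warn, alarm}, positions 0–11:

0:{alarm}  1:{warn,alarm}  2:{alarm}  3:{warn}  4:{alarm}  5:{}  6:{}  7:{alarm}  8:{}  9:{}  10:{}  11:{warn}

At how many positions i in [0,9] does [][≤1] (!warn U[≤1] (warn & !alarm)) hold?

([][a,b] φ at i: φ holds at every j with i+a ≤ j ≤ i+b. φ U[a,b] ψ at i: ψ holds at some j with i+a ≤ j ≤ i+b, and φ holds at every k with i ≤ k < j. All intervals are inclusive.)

Evaluate at each i in [0,9]:
  i=0: ✗ (fails at j=0)
  i=1: ✗ (fails at j=1)
  i=2: ✓ (all of [2,3])
  i=3: ✗ (fails at j=4)
  i=4: ✗ (fails at j=4)
  i=5: ✗ (fails at j=5)
  i=6: ✗ (fails at j=6)
  i=7: ✗ (fails at j=7)
  i=8: ✗ (fails at j=8)
  i=9: ✗ (fails at j=9)
Positions where it holds: {2} → 1.

1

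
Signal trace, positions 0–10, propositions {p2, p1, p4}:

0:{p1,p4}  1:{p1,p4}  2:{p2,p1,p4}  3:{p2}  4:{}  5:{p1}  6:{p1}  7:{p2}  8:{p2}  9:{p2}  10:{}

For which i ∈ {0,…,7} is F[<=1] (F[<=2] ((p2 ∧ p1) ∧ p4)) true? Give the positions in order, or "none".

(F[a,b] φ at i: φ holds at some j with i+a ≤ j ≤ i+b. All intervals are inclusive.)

Evaluate at each i in [0,7]:
  i=0: ✓ (witness j=0)
  i=1: ✓ (witness j=1)
  i=2: ✓ (witness j=2)
  i=3: ✗ (none in [3,4])
  i=4: ✗ (none in [4,5])
  i=5: ✗ (none in [5,6])
  i=6: ✗ (none in [6,7])
  i=7: ✗ (none in [7,8])

0, 1, 2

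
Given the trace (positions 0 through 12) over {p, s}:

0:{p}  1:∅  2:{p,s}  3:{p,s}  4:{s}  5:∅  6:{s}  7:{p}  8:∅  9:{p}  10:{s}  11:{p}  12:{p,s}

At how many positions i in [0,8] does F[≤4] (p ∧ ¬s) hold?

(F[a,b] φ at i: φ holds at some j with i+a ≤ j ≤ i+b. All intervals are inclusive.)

7

Evaluate at each i in [0,8]:
  i=0: ✓ (witness j=0)
  i=1: ✗ (none in [1,5])
  i=2: ✗ (none in [2,6])
  i=3: ✓ (witness j=7)
  i=4: ✓ (witness j=7)
  i=5: ✓ (witness j=7)
  i=6: ✓ (witness j=7)
  i=7: ✓ (witness j=7)
  i=8: ✓ (witness j=9)
Positions where it holds: {0, 3, 4, 5, 6, 7, 8} → 7.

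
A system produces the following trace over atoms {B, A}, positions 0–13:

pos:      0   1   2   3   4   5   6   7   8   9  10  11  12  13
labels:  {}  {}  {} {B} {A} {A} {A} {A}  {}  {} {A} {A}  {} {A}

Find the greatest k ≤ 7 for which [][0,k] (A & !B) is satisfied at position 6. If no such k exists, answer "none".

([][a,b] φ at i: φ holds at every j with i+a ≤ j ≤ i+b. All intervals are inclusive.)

(A & !B) must hold from j=6 onward; find where it first fails.
  j=6: holds
  j=7: holds
  j=8: fails
Holds on [6,7], so largest k = 1.

1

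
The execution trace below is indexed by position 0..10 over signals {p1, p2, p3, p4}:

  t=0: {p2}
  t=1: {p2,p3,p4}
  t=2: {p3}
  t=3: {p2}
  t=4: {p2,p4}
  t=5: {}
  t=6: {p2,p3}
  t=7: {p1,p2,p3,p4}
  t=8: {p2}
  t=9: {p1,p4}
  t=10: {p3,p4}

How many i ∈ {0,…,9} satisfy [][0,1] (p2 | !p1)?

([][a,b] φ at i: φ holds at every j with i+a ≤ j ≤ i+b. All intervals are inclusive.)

8

Evaluate at each i in [0,9]:
  i=0: ✓ (all of [0,1])
  i=1: ✓ (all of [1,2])
  i=2: ✓ (all of [2,3])
  i=3: ✓ (all of [3,4])
  i=4: ✓ (all of [4,5])
  i=5: ✓ (all of [5,6])
  i=6: ✓ (all of [6,7])
  i=7: ✓ (all of [7,8])
  i=8: ✗ (fails at j=9)
  i=9: ✗ (fails at j=9)
Positions where it holds: {0, 1, 2, 3, 4, 5, 6, 7} → 8.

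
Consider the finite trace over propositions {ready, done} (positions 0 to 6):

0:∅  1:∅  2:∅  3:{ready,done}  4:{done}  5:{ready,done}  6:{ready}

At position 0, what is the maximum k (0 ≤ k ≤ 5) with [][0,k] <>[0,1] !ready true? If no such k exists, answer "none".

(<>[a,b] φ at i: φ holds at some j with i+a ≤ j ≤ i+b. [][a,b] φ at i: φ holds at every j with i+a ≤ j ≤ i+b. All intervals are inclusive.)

4

<>[0,1] !ready must hold from j=0 onward; find where it first fails.
  j=0: holds
  j=1: holds
  j=2: holds
  j=3: holds
  j=4: holds
  j=5: fails
Holds on [0,4], so largest k = 4.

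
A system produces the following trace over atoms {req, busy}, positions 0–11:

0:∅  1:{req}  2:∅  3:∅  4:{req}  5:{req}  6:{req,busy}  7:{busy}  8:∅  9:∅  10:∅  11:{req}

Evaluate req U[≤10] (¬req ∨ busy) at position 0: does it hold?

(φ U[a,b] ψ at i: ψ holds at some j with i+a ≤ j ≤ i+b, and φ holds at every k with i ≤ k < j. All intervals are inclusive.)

Holds

Need some j in [0,10] with (¬req ∨ busy), and req at every k in [0,j-1].
  j=0: (¬req ∨ busy) holds; no prefix to check → satisfied.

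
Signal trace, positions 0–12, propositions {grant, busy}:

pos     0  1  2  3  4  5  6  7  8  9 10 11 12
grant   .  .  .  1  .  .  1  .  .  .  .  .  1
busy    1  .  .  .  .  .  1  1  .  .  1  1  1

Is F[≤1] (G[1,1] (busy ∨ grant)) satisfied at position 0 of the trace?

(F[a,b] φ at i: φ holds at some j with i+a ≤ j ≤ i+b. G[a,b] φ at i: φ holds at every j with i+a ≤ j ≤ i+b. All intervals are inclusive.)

No

Check G[1,1] (busy ∨ grant) at each j in [0,1]:
  j=0: fails at 1
  j=1: fails at 2
No position in the window satisfies it → formula fails.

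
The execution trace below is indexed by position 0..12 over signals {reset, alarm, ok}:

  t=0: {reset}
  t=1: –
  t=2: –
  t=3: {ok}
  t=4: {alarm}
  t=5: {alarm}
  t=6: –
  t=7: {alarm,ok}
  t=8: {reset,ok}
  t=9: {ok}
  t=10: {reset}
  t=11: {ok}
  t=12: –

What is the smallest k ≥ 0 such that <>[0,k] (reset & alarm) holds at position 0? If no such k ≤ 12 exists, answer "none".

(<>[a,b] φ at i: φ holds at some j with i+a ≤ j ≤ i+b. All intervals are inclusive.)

none

Scan j = 0,1,… for (reset & alarm):
  j=0: fails
  j=1: fails
  j=2: fails
  j=3: fails
  j=4: fails
  j=5: fails
  j=6: fails
  j=7: fails
  j=8: fails
  j=9: fails
  j=10: fails
  j=11: fails
  j=12: fails
No j in [0,12] satisfies it → none.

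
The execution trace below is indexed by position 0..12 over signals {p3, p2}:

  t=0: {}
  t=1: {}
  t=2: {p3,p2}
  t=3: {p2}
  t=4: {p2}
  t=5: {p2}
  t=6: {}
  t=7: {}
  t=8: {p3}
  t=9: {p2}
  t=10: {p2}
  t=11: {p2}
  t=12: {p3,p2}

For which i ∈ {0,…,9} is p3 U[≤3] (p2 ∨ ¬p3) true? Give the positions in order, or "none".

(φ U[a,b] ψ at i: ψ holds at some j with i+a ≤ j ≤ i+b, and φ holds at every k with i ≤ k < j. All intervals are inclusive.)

Evaluate at each i in [0,9]:
  i=0: ✓ (rhs at j=0)
  i=1: ✓ (rhs at j=1)
  i=2: ✓ (rhs at j=2)
  i=3: ✓ (rhs at j=3)
  i=4: ✓ (rhs at j=4)
  i=5: ✓ (rhs at j=5)
  i=6: ✓ (rhs at j=6)
  i=7: ✓ (rhs at j=7)
  i=8: ✓ (rhs at j=9; lhs holds on [8,8])
  i=9: ✓ (rhs at j=9)

0, 1, 2, 3, 4, 5, 6, 7, 8, 9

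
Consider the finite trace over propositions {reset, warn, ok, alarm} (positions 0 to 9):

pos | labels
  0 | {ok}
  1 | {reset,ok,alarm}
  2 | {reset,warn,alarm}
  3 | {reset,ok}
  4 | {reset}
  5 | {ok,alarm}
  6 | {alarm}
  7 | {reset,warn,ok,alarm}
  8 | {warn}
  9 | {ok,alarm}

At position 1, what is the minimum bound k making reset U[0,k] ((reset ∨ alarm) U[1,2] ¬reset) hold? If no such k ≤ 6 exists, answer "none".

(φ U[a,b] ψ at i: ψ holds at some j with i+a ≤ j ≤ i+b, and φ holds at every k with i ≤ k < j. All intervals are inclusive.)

2

Need earliest j ≥ 1 with ((reset ∨ alarm) U[1,2] ¬reset), and reset at every k in [1,j-1].
  j=1: rhs fails.
  j=2: rhs fails.
  j=3: rhs holds; lhs holds on [1,2]. k = 2.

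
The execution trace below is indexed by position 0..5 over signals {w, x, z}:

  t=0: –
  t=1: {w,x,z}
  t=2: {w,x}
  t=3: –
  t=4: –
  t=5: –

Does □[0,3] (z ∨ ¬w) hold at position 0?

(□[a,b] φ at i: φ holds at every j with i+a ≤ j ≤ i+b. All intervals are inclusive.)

No

Check (z ∨ ¬w) at every j in [0,3]:
  j=0: true
  j=1: true
  j=2: false
  j=3: true
Fails at j=2 → formula fails.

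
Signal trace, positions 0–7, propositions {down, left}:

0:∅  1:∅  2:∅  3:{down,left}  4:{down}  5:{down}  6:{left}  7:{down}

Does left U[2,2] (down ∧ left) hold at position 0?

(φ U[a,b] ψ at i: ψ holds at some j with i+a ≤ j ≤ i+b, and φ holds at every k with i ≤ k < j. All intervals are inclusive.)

Does not hold

Need some j in [2,2] with (down ∧ left), and left at every k in [0,j-1].
  j=2: (down ∧ left) false.
No j in the window works → until fails.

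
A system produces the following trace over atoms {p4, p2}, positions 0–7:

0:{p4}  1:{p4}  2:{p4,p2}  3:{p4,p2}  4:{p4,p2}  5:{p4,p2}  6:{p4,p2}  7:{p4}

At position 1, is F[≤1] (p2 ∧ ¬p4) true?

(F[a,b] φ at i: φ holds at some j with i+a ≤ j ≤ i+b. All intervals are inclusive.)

Check (p2 ∧ ¬p4) at each j in [1,2]:
  j=1: false
  j=2: false
No position in the window satisfies it → formula fails.

Does not hold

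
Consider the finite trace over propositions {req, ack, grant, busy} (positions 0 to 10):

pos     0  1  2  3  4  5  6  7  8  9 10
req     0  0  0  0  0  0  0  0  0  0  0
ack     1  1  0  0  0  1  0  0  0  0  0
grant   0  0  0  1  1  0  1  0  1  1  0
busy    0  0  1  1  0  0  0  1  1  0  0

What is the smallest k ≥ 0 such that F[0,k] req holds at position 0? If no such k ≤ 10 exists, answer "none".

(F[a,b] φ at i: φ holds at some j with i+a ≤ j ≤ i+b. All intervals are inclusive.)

none

Scan j = 0,1,… for req:
  j=0: fails
  j=1: fails
  j=2: fails
  j=3: fails
  j=4: fails
  j=5: fails
  j=6: fails
  j=7: fails
  j=8: fails
  j=9: fails
  j=10: fails
No j in [0,10] satisfies it → none.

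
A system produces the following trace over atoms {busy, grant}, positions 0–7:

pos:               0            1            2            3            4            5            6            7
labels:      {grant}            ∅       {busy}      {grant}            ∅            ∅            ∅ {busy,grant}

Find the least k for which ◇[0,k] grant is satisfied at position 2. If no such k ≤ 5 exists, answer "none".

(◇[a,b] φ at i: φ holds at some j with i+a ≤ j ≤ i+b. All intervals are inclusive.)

Scan j = 2,3,… for grant:
  j=2: fails
  j=3: holds
First hit at j=3, so smallest k = 3-2 = 1.

1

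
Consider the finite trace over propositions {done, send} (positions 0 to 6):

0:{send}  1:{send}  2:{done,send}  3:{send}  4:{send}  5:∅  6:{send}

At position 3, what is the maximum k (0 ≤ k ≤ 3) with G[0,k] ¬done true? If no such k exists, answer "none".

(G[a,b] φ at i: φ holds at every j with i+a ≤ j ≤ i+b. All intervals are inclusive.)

3

¬done must hold from j=3 onward; find where it first fails.
  j=3: holds
  j=4: holds
  j=5: holds
  j=6: holds
Holds through j=6; largest k = 3.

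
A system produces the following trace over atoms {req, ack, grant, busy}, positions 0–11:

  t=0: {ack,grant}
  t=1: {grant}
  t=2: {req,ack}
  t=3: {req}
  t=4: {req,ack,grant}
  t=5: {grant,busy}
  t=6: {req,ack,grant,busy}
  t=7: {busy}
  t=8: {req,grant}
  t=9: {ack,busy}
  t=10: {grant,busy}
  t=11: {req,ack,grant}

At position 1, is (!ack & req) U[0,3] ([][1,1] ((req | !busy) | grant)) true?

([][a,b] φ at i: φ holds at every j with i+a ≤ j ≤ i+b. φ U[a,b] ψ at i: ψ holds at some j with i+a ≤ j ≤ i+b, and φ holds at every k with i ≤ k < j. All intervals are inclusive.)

Holds

Need some j in [1,4] with [][1,1] ((req | !busy) | grant), and (!ack & req) at every k in [1,j-1].
  j=1: [][1,1] ((req | !busy) | grant) holds; no prefix to check → satisfied.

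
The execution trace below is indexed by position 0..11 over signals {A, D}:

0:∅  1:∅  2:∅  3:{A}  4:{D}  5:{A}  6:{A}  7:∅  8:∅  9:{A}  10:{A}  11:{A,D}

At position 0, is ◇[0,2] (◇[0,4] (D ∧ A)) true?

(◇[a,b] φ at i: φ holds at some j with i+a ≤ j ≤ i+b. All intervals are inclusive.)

Check ◇[0,4] (D ∧ A) at each j in [0,2]:
  j=0: fails (none in [0,4])
  j=1: fails (none in [1,5])
  j=2: fails (none in [2,6])
No position in the window satisfies it → formula fails.

False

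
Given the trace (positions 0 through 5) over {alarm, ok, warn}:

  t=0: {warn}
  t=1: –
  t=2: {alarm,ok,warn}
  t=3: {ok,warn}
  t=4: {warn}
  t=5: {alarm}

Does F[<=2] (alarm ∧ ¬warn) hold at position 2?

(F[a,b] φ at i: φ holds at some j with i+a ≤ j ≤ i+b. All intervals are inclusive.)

Check (alarm ∧ ¬warn) at each j in [2,4]:
  j=2: false
  j=3: false
  j=4: false
No position in the window satisfies it → formula fails.

No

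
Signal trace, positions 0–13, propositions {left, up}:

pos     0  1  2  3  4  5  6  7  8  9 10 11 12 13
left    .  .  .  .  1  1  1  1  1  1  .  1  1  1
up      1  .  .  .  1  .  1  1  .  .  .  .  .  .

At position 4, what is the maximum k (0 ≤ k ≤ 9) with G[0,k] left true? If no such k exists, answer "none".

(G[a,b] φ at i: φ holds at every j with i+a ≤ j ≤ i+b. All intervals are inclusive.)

5

left must hold from j=4 onward; find where it first fails.
  j=4: holds
  j=5: holds
  j=6: holds
  j=7: holds
  j=8: holds
  j=9: holds
  j=10: fails
Holds on [4,9], so largest k = 5.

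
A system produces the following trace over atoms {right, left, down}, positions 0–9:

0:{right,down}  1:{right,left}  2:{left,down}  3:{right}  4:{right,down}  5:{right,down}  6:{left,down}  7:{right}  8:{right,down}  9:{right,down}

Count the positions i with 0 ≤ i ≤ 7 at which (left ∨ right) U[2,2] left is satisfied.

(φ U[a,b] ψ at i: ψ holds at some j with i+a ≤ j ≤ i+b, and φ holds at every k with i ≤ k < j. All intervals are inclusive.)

Evaluate at each i in [0,7]:
  i=0: ✓ (rhs at j=2; lhs holds on [0,1])
  i=1: ✗ (no rhs in [3,3])
  i=2: ✗ (no rhs in [4,4])
  i=3: ✗ (no rhs in [5,5])
  i=4: ✓ (rhs at j=6; lhs holds on [4,5])
  i=5: ✗ (no rhs in [7,7])
  i=6: ✗ (no rhs in [8,8])
  i=7: ✗ (no rhs in [9,9])
Positions where it holds: {0, 4} → 2.

2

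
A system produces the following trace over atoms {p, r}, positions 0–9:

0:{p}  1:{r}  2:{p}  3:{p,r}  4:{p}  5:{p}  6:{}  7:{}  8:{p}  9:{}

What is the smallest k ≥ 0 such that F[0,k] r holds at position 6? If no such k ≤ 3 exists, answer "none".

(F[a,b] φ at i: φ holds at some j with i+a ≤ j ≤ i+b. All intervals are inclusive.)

none

Scan j = 6,7,… for r:
  j=6: fails
  j=7: fails
  j=8: fails
  j=9: fails
No j in [6,9] satisfies it → none.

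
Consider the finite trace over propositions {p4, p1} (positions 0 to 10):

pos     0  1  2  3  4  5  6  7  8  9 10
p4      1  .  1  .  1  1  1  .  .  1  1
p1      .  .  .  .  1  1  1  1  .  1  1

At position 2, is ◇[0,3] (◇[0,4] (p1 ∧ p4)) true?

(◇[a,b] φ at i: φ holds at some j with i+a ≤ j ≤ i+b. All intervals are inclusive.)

Check ◇[0,4] (p1 ∧ p4) at each j in [2,5]:
  j=2: holds (witness at 4)
  j=3: holds (witness at 4)
  j=4: holds (witness at 4)
  j=5: holds (witness at 5)
Found at j=2 → formula holds.

Holds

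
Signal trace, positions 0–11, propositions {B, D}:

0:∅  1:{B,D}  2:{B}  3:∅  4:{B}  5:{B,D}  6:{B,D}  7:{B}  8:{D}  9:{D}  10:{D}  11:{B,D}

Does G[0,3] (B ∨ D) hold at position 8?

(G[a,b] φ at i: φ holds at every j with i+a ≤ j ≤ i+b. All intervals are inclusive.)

Holds

Check (B ∨ D) at every j in [8,11]:
  j=8: true
  j=9: true
  j=10: true
  j=11: true
All positions satisfy it → formula holds.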